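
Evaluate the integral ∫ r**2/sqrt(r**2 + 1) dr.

r*sqrt(r**2 + 1)/2 - log(r + sqrt(r**2 + 1))/2 + C

Substitute r = tan(θ), so dr = sec(θ)^2 dθ and the radical becomes sqrt(r**2 + 1) = sec(θ) by the Pythagorean identity.
Integrate the resulting trig expression in θ, then back-substitute tan(θ) = r, sec(θ) = sqrt(r**2 + 1) (absorbing any constant into C).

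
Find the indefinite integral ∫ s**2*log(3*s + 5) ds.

s**3*log(3*s + 5)/3 - s**3/9 + 5*s**2/18 - 25*s/27 + 125*log(3*s + 5)/81 + C

Use integration by parts with u = log(3*s + 5), dv = s**2 ds.
Then du = 3/(3*s + 5) ds and v = s**3/3.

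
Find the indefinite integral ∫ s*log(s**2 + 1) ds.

Let u = s**2 + 1, so du = (2*s) ds.
The integral becomes (1/2)·∫ log(u) du; integrate by parts with u′=log(u), dv′=du.

s**2*log(s**2 + 1)/2 - s**2/2 + log(s**2 + 1)/2 + C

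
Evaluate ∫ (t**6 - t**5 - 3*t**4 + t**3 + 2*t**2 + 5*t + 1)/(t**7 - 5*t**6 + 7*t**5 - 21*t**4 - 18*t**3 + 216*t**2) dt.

Factor the denominator: t**2*(t - 4)*(t - 3)*(t + 2)*(t**2 + 9).
Partial-fraction decomposition: (644*t + 2301)/(2025*(t**2 + 9)) + 1/(40*(t + 2)) - 152/(405*(t - 3)) + 807/(800*(t - 4)) + 61/(2592*t) + 1/(216*t**2).
Integrate each term; A/(t−a) gives A·log|t−a|; the (Bt+D)/(t²+p²) term gives a log and an atan.

61*log(t)/2592 + 807*log(t - 4)/800 - 152*log(t - 3)/405 + log(t + 2)/40 + 322*log(t**2 + 9)/2025 + 767*atan(t/3)/2025 - 1/(216*t) + C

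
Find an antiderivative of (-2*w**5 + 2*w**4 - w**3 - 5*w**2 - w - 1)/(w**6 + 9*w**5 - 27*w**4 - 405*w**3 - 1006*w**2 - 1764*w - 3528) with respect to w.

Factor the denominator: (w - 7)*(w + 3)*(w + 6)*(w + 7)*(w**2 + 4).
Partial-fraction decomposition: (173*w + 66)/(5512*(w**2 + 4)) - 4815/(371*(w + 7)) + 3637/(312*(w + 6)) - 79/(195*(w + 3)) - 7352/(24115*(w - 7)).
Integrate each term; A/(w−a) gives A·log|w−a|; the (Bw+D)/(w²+p²) term gives a log and an atan.

-7352*log(w - 7)/24115 - 79*log(w + 3)/195 + 3637*log(w + 6)/312 - 4815*log(w + 7)/371 + 173*log(w**2 + 4)/11024 + 33*atan(w/2)/5512 + C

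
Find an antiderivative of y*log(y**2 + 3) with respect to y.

Let u = y**2 + 3, so du = (2*y) dy.
The integral becomes (1/2)·∫ log(u) du; integrate by parts with u′=log(u), dv′=du.

y**2*log(y**2 + 3)/2 - y**2/2 + 3*log(y**2 + 3)/2 + C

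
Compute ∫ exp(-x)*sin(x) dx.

Let I denote the integral. Integrate by parts with u = sin(x), dv = exp(-x) dx, so v = -exp(-x): I = -exp(-x)*sin(x) + ∫ exp(-x)*cos(x) dx.
Apply parts again with u = cos(x), dv = exp(-x) dx: ∫ exp(-x)*cos(x) dx = -exp(-x)*cos(x) − I. Substituting back brings back I: I = -exp(-x)*sin(x) - exp(-x)*cos(x) − I.
Solving for I: (1 + 1)·I equals the remaining terms, so I = (1/2)·(-exp(-x)*sin(x) - exp(-x)*cos(x)).

-exp(-x)*sin(x)/2 - exp(-x)*cos(x)/2 + C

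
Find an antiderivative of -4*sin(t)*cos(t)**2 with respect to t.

4*cos(t)**3/3 + C

Let u = cos(t), so du = (-sin(t)) dt.
Rewriting, the integral becomes 4·∫ u^2 du = 4·u^3/3.
Substituting back, u = cos(t).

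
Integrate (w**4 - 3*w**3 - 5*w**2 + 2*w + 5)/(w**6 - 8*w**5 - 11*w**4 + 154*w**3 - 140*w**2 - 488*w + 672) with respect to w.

191*log(w - 7)/1650 + 17*log(w - 3)/70 - 2213*log(w - 2)/7200 + 7*log(w + 2)/480 - 365*log(w + 4)/5544 + 19/(120*w - 240) + C

Factor the denominator: (w - 7)*(w - 3)*(w - 2)**2*(w + 2)*(w + 4).
Partial-fraction decomposition: -365/(5544*(w + 4)) + 7/(480*(w + 2)) - 2213/(7200*(w - 2)) - 19/(120*(w - 2)**2) + 17/(70*(w - 3)) + 191/(1650*(w - 7)).
Integrate each term; A/(w−a) gives A·log|w−a|; A/(w−a)² gives −A/(w−a).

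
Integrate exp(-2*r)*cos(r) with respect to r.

exp(-2*r)*sin(r)/5 - 2*exp(-2*r)*cos(r)/5 + C

Let I denote the integral. Integrate by parts with u = cos(r), dv = exp(-2*r) dr, so v = -exp(-2*r)/2: I = -exp(-2*r)*cos(r)/2 − (1/2)·∫ exp(-2*r)*sin(r) dr.
Apply parts again with u = sin(r), dv = exp(-2*r) dr: ∫ exp(-2*r)*sin(r) dr = -exp(-2*r)*sin(r)/2 + (1/2)·I. Substituting back brings back I: I = exp(-2*r)*sin(r)/4 - exp(-2*r)*cos(r)/2 − (1/4)·I.
Solving for I: (1 + 1/4)·I equals the remaining terms, so I = (4/5)·(exp(-2*r)*sin(r)/4 - exp(-2*r)*cos(r)/2).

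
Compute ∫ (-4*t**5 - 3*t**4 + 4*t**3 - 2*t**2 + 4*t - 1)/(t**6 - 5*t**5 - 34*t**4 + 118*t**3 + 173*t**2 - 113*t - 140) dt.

Factor the denominator: (t - 7)*(t - 4)*(t - 1)*(t + 1)**2*(t + 5).
Partial-fraction decomposition: -5027/(5184*(t + 5)) - 5/(256*(t + 1)) + 1/(32*(t + 1)**2) - 1/(216*(t - 1)) + 185/(81*(t - 4)) - 36565/(6912*(t - 7)).
Integrate each term; A/(t−a) gives A·log|t−a|; A/(t−a)² gives −A/(t−a).

-36565*log(t - 7)/6912 + 185*log(t - 4)/81 - log(t - 1)/216 - 5*log(t + 1)/256 - 5027*log(t + 5)/5184 - 1/(32*t + 32) + C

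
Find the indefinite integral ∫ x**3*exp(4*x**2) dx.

Let u = x², du = 2x dx; rewrite as (1/2)∫ u^1·exp(4u) du.
Now integrate by parts 1 time.

(4*x**2 - 1)*exp(4*x**2)/32 + C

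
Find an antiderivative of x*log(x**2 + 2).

Let u = x**2 + 2, so du = (2*x) dx.
The integral becomes (1/2)·∫ log(u) du; integrate by parts with u′=log(u), dv′=du.

x**2*log(x**2 + 2)/2 - x**2/2 + log(x**2 + 2) + C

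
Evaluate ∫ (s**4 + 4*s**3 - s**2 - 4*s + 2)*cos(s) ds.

s**4*sin(s) + 4*s**3*sin(s) + 4*s**3*cos(s) - 13*s**2*sin(s) + 12*s**2*cos(s) - 28*s*sin(s) - 26*s*cos(s) + 28*sin(s) - 28*cos(s) + C

Use integration by parts with u = s**4 + 4*s**3 - s**2 - 4*s + 2, dv = cos(s) ds, so v = sin(s).
Apply parts 4 times (tabular method): alternate signs, differentiate u down to 0, integrate dv up.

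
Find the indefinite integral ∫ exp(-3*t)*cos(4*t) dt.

4*exp(-3*t)*sin(4*t)/25 - 3*exp(-3*t)*cos(4*t)/25 + C

Let I denote the integral. Integrate by parts with u = cos(4*t), dv = exp(-3*t) dt, so v = -exp(-3*t)/3: I = -exp(-3*t)*cos(4*t)/3 − (4/3)·∫ exp(-3*t)*sin(4*t) dt.
Apply parts again with u = sin(4*t), dv = exp(-3*t) dt: ∫ exp(-3*t)*sin(4*t) dt = -exp(-3*t)*sin(4*t)/3 + (4/3)·I. Substituting back brings back I: I = 4*exp(-3*t)*sin(4*t)/9 - exp(-3*t)*cos(4*t)/3 − (16/9)·I.
Solving for I: (1 + 16/9)·I equals the remaining terms, so I = (9/25)·(4*exp(-3*t)*sin(4*t)/9 - exp(-3*t)*cos(4*t)/3).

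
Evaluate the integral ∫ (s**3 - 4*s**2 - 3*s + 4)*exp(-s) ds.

(-s**3 + s**2 + 5*s + 1)*exp(-s) + C

Use integration by parts with u = s**3 - 4*s**2 - 3*s + 4, dv = exp(-s) ds, so v = -exp(-s).
Apply parts 3 times (tabular method): alternate signs, differentiate u down to 0, integrate dv up.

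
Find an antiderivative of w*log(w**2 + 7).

w**2*log(w**2 + 7)/2 - w**2/2 + 7*log(w**2 + 7)/2 + C

Let u = w**2 + 7, so du = (2*w) dw.
The integral becomes (1/2)·∫ log(u) du; integrate by parts with u′=log(u), dv′=du.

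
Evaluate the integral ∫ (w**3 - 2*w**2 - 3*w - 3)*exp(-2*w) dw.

(-4*w**3 + 2*w**2 + 14*w + 19)*exp(-2*w)/8 + C

Use integration by parts with u = w**3 - 2*w**2 - 3*w - 3, dv = exp(-2*w) dw, so v = -exp(-2*w)/2.
Apply parts 3 times (tabular method): alternate signs, differentiate u down to 0, integrate dv up.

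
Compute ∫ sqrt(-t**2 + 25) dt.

Substitute t = 5·sin(θ), so dt = 5·cos(θ) dθ and the radical becomes sqrt(-t**2 + 25) = 5·cos(θ) by the Pythagorean identity.
Integrate the resulting trig expression in θ, then back-substitute θ = asin(t/5), sin(θ) = t/5, cos(θ) = sqrt(-t**2 + 25)/5 (absorbing any constant into C).

t*sqrt(-t**2 + 25)/2 + 25*asin(t/5)/2 + C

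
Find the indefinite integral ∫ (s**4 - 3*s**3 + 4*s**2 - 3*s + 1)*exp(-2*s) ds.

Use integration by parts with u = s**4 - 3*s**3 + 4*s**2 - 3*s + 1, dv = exp(-2*s) ds, so v = -exp(-2*s)/2.
Apply parts 4 times (tabular method): alternate signs, differentiate u down to 0, integrate dv up.

(-4*s**4 + 4*s**3 - 10*s**2 + 2*s - 3)*exp(-2*s)/8 + C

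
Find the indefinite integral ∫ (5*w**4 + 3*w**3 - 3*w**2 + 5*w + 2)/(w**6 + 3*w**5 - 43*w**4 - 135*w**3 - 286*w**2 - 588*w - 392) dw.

Factor the denominator: (w - 7)*(w + 1)*(w + 2)*(w + 7)*(w**2 + 4).
Partial-fraction decomposition: (67*w + 68)/(530*(w**2 + 4)) - 2699/(5565*(w + 7)) + 1/(10*(w + 2)) + 1/(60*(w + 1)) + 359/(1484*(w - 7)).
Integrate each term; A/(w−a) gives A·log|w−a|; the (Bw+D)/(w²+p²) term gives a log and an atan.

359*log(w - 7)/1484 + log(w + 1)/60 + log(w + 2)/10 - 2699*log(w + 7)/5565 + 67*log(w**2 + 4)/1060 + 17*atan(w/2)/265 + C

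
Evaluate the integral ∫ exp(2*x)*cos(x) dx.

Let I denote the integral. Integrate by parts with u = cos(x), dv = exp(2*x) dx, so v = exp(2*x)/2: I = exp(2*x)*cos(x)/2 + (1/2)·∫ exp(2*x)*sin(x) dx.
Apply parts again with u = sin(x), dv = exp(2*x) dx: ∫ exp(2*x)*sin(x) dx = exp(2*x)*sin(x)/2 − (1/2)·I. Substituting back brings back I: I = exp(2*x)*sin(x)/4 + exp(2*x)*cos(x)/2 − (1/4)·I.
Solving for I: (1 + 1/4)·I equals the remaining terms, so I = (4/5)·(exp(2*x)*sin(x)/4 + exp(2*x)*cos(x)/2).

exp(2*x)*sin(x)/5 + 2*exp(2*x)*cos(x)/5 + C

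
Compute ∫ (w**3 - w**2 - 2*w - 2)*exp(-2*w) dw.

(-4*w**3 - 2*w**2 + 6*w + 11)*exp(-2*w)/8 + C

Use integration by parts with u = w**3 - w**2 - 2*w - 2, dv = exp(-2*w) dw, so v = -exp(-2*w)/2.
Apply parts 3 times (tabular method): alternate signs, differentiate u down to 0, integrate dv up.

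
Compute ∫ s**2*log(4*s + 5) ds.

Use integration by parts with u = log(4*s + 5), dv = s**2 ds.
Then du = 4/(4*s + 5) ds and v = s**3/3.

s**3*log(4*s + 5)/3 - s**3/9 + 5*s**2/24 - 25*s/48 + 125*log(4*s + 5)/192 + C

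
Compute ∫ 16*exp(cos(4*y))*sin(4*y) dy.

Let u = cos(4*y), so du = (-4*sin(4*y)) dy.
Rewriting, the integral becomes -4·∫ e^u du = -4·e^u.
Substituting back, u = cos(4*y).

-4*exp(cos(4*y)) + C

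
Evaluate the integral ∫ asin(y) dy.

y*asin(y) + sqrt(-y**2 + 1) + C

Use integration by parts with u = arcsin(y), dv = dy.
Then du = 1/sqrt(-y**2 + 1) dy.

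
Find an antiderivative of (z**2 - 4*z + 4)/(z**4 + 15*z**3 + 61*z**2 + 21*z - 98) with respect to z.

log(z - 1)/192 - 16*log(z + 2)/75 + 333*log(z + 7)/1600 - 81/(40*z + 280) + C

Factor the denominator: (z - 1)*(z + 2)*(z + 7)**2.
Partial-fraction decomposition: 333/(1600*(z + 7)) + 81/(40*(z + 7)**2) - 16/(75*(z + 2)) + 1/(192*(z - 1)).
Integrate each term; A/(z−a) gives A·log|z−a|; A/(z−a)² gives −A/(z−a).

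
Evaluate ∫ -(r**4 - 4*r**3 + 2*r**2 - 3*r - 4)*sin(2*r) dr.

r**4*cos(2*r)/2 - r**3*sin(2*r) - 2*r**3*cos(2*r) + 3*r**2*sin(2*r) - r**2*cos(2*r)/2 + r*sin(2*r)/2 + 3*r*cos(2*r)/2 - 3*sin(2*r)/4 - 7*cos(2*r)/4 + C

Use integration by parts with u = r**4 - 4*r**3 + 2*r**2 - 3*r - 4, dv = -sin(2*r) dr, so v = cos(2*r)/2.
Apply parts 4 times (tabular method): alternate signs, differentiate u down to 0, integrate dv up.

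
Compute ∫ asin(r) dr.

r*asin(r) + sqrt(-r**2 + 1) + C

Use integration by parts with u = arcsin(r), dv = dr.
Then du = 1/sqrt(-r**2 + 1) dr.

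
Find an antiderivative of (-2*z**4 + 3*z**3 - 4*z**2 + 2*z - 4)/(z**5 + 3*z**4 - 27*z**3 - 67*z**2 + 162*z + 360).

-190*log(z - 4)/189 + 23*log(z - 3)/48 - 8*log(z + 2)/9 + 289*log(z + 3)/84 - 1739*log(z + 5)/432 + C

Factor the denominator: (z - 4)*(z - 3)*(z + 2)*(z + 3)*(z + 5).
Partial-fraction decomposition: -1739/(432*(z + 5)) + 289/(84*(z + 3)) - 8/(9*(z + 2)) + 23/(48*(z - 3)) - 190/(189*(z - 4)).
Integrate each term: A/(z−a) contributes A·log|z−a|.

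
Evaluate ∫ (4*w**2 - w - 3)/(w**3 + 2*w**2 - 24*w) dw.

log(w)/8 + 57*log(w - 4)/40 + 49*log(w + 6)/20 + C

Factor the denominator: w*(w - 4)*(w + 6).
Partial-fraction decomposition: 49/(20*(w + 6)) + 57/(40*(w - 4)) + 1/(8*w).
Integrate each term: A/(w−a) contributes A·log|w−a|.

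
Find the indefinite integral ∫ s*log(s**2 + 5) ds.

s**2*log(s**2 + 5)/2 - s**2/2 + 5*log(s**2 + 5)/2 + C

Let u = s**2 + 5, so du = (2*s) ds.
The integral becomes (1/2)·∫ log(u) du; integrate by parts with u′=log(u), dv′=du.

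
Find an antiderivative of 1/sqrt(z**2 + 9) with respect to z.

log(z + sqrt(z**2 + 9)) + C

Substitute z = 3·tan(θ), so dz = 3·sec(θ)^2 dθ and the radical becomes sqrt(z**2 + 9) = 3·sec(θ) by the Pythagorean identity.
Integrate the resulting trig expression in θ, then back-substitute tan(θ) = z/3, sec(θ) = sqrt(z**2 + 9)/3 (absorbing any constant into C).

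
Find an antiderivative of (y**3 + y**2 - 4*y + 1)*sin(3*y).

-y**3*cos(3*y)/3 + y**2*sin(3*y)/3 - y**2*cos(3*y)/3 + 2*y*sin(3*y)/9 + 14*y*cos(3*y)/9 - 14*sin(3*y)/27 - 7*cos(3*y)/27 + C

Use integration by parts with u = y**3 + y**2 - 4*y + 1, dv = sin(3*y) dy, so v = -cos(3*y)/3.
Apply parts 3 times (tabular method): alternate signs, differentiate u down to 0, integrate dv up.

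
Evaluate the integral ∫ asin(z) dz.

Use integration by parts with u = arcsin(z), dv = dz.
Then du = 1/sqrt(-z**2 + 1) dz.

z*asin(z) + sqrt(-z**2 + 1) + C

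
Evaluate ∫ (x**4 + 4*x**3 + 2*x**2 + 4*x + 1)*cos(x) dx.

x**4*sin(x) + 4*x**3*sin(x) + 4*x**3*cos(x) - 10*x**2*sin(x) + 12*x**2*cos(x) - 20*x*sin(x) - 20*x*cos(x) + 21*sin(x) - 20*cos(x) + C

Use integration by parts with u = x**4 + 4*x**3 + 2*x**2 + 4*x + 1, dv = cos(x) dx, so v = sin(x).
Apply parts 4 times (tabular method): alternate signs, differentiate u down to 0, integrate dv up.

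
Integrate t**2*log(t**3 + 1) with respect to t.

t**3*log(t**3 + 1)/3 - t**3/3 + log(t**3 + 1)/3 + C

Let u = t**3 + 1, so du = (3*t**2) dt.
The integral becomes (1/3)·∫ log(u) du; integrate by parts with u′=log(u), dv′=du.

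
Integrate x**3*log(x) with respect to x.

x**4*log(x)/4 - x**4/16 + C

Use integration by parts with u = log(x), dv = x**3 dx.
Then du = 1/x dx and v = x**4/4.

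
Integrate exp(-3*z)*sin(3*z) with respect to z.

Let I denote the integral. Integrate by parts with u = sin(3*z), dv = exp(-3*z) dz, so v = -exp(-3*z)/3: I = -exp(-3*z)*sin(3*z)/3 + ∫ exp(-3*z)*cos(3*z) dz.
Apply parts again with u = cos(3*z), dv = exp(-3*z) dz: ∫ exp(-3*z)*cos(3*z) dz = -exp(-3*z)*cos(3*z)/3 − I. Substituting back brings back I: I = -exp(-3*z)*sin(3*z)/3 - exp(-3*z)*cos(3*z)/3 − I.
Solving for I: (1 + 1)·I equals the remaining terms, so I = (1/2)·(-exp(-3*z)*sin(3*z)/3 - exp(-3*z)*cos(3*z)/3).

-exp(-3*z)*sin(3*z)/6 - exp(-3*z)*cos(3*z)/6 + C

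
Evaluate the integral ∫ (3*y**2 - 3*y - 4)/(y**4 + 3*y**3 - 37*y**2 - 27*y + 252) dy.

32*log(y - 4)/77 - 7*log(y - 3)/30 + 4*log(y + 3)/21 - 41*log(y + 7)/110 + C

Factor the denominator: (y - 4)*(y - 3)*(y + 3)*(y + 7).
Partial-fraction decomposition: -41/(110*(y + 7)) + 4/(21*(y + 3)) - 7/(30*(y - 3)) + 32/(77*(y - 4)).
Integrate each term: A/(y−a) contributes A·log|y−a|.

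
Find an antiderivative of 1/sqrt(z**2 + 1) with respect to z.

Substitute z = tan(θ), so dz = sec(θ)^2 dθ and the radical becomes sqrt(z**2 + 1) = sec(θ) by the Pythagorean identity.
Integrate the resulting trig expression in θ, then back-substitute tan(θ) = z, sec(θ) = sqrt(z**2 + 1) (absorbing any constant into C).

log(z + sqrt(z**2 + 1)) + C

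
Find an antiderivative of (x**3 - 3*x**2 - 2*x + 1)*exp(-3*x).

(-9*x**3 + 18*x**2 + 30*x + 1)*exp(-3*x)/27 + C

Use integration by parts with u = x**3 - 3*x**2 - 2*x + 1, dv = exp(-3*x) dx, so v = -exp(-3*x)/3.
Apply parts 3 times (tabular method): alternate signs, differentiate u down to 0, integrate dv up.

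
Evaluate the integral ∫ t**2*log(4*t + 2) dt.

Use integration by parts with u = log(4*t + 2), dv = t**2 dt.
Then du = 4/(4*t + 2) dt and v = t**3/3.

t**3*log(4*t + 2)/3 - t**3/9 + t**2/12 - t/12 + log(2*t + 1)/24 + C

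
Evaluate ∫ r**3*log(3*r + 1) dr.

Use integration by parts with u = log(3*r + 1), dv = r**3 dr.
Then du = 3/(3*r + 1) dr and v = r**4/4.

r**4*log(3*r + 1)/4 - r**4/16 + r**3/36 - r**2/72 + r/108 - log(3*r + 1)/324 + C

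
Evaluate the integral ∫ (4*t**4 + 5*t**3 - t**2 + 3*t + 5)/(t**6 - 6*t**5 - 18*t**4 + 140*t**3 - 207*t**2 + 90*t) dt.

Factor the denominator: t*(t - 6)*(t - 3)*(t - 1)**2*(t + 5).
Partial-fraction decomposition: -23/(198*(t + 5)) + 92/(225*(t - 1)) + 4/(15*(t - 1)**2) - 29/(18*(t - 3)) + 6251/(4950*(t - 6)) + 1/(18*t).
Integrate each term; A/(t−a) gives A·log|t−a|; A/(t−a)² gives −A/(t−a).

log(t)/18 + 6251*log(t - 6)/4950 - 29*log(t - 3)/18 + 92*log(t - 1)/225 - 23*log(t + 5)/198 - 4/(15*t - 15) + C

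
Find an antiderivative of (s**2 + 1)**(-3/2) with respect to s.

Substitute s = tan(θ), so ds = sec(θ)^2 dθ and the radical becomes sqrt(s**2 + 1) = sec(θ) by the Pythagorean identity.
Integrate the resulting trig expression in θ, then back-substitute tan(θ) = s, sec(θ) = sqrt(s**2 + 1) (absorbing any constant into C).

s/sqrt(s**2 + 1) + C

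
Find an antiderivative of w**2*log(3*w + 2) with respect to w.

Use integration by parts with u = log(3*w + 2), dv = w**2 dw.
Then du = 3/(3*w + 2) dw and v = w**3/3.

w**3*log(3*w + 2)/3 - w**3/9 + w**2/9 - 4*w/27 + 8*log(3*w + 2)/81 + C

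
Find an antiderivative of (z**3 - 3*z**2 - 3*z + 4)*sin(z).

Use integration by parts with u = z**3 - 3*z**2 - 3*z + 4, dv = sin(z) dz, so v = -cos(z).
Apply parts 3 times (tabular method): alternate signs, differentiate u down to 0, integrate dv up.

-z**3*cos(z) + 3*z**2*sin(z) + 3*z**2*cos(z) - 6*z*sin(z) + 9*z*cos(z) - 9*sin(z) - 10*cos(z) + C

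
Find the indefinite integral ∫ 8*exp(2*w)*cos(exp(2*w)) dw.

Let u = exp(2*w), so du = (2*exp(2*w)) dw.
Rewriting, the integral becomes 4·∫ cos(u) du = 4·sin(u).
Substituting back, u = exp(2*w).

4*sin(exp(2*w)) + C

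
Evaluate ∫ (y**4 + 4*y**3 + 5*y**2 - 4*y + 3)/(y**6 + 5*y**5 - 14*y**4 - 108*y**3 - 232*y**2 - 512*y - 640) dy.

Factor the denominator: (y - 5)*(y + 2)*(y + 4)**2*(y**2 + 4).
Partial-fraction decomposition: (323*y + 2978)/(23200*(y**2 + 4)) - 79/(3600*(y + 4)) + 11/(40*(y + 4)**2) - 15/(224*(y + 2)) + 137/(1827*(y - 5)).
Integrate each term; A/(y−a) gives A·log|y−a|; the (By+D)/(y²+p²) term gives a log and an atan.

137*log(y - 5)/1827 - 15*log(y + 2)/224 - 79*log(y + 4)/3600 + 323*log(y**2 + 4)/46400 + 1489*atan(y/2)/23200 - 11/(40*y + 160) + C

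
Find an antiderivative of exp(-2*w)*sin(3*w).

Let I denote the integral. Integrate by parts with u = sin(3*w), dv = exp(-2*w) dw, so v = -exp(-2*w)/2: I = -exp(-2*w)*sin(3*w)/2 + (3/2)·∫ exp(-2*w)*cos(3*w) dw.
Apply parts again with u = cos(3*w), dv = exp(-2*w) dw: ∫ exp(-2*w)*cos(3*w) dw = -exp(-2*w)*cos(3*w)/2 − (3/2)·I. Substituting back brings back I: I = -exp(-2*w)*sin(3*w)/2 - 3*exp(-2*w)*cos(3*w)/4 − (9/4)·I.
Solving for I: (1 + 9/4)·I equals the remaining terms, so I = (4/13)·(-exp(-2*w)*sin(3*w)/2 - 3*exp(-2*w)*cos(3*w)/4).

-2*exp(-2*w)*sin(3*w)/13 - 3*exp(-2*w)*cos(3*w)/13 + C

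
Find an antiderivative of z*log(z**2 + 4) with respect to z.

Let u = z**2 + 4, so du = (2*z) dz.
The integral becomes (1/2)·∫ log(u) du; integrate by parts with u′=log(u), dv′=du.

z**2*log(z**2 + 4)/2 - z**2/2 + 2*log(z**2 + 4) + C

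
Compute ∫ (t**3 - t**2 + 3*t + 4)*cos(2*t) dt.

t**3*sin(2*t)/2 - t**2*sin(2*t)/2 + 3*t**2*cos(2*t)/4 + 3*t*sin(2*t)/4 - t*cos(2*t)/2 + 9*sin(2*t)/4 + 3*cos(2*t)/8 + C

Use integration by parts with u = t**3 - t**2 + 3*t + 4, dv = cos(2*t) dt, so v = sin(2*t)/2.
Apply parts 3 times (tabular method): alternate signs, differentiate u down to 0, integrate dv up.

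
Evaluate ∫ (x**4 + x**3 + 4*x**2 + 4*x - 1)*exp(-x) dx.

Use integration by parts with u = x**4 + x**3 + 4*x**2 + 4*x - 1, dv = exp(-x) dx, so v = -exp(-x).
Apply parts 4 times (tabular method): alternate signs, differentiate u down to 0, integrate dv up.

(-x**4 - 5*x**3 - 19*x**2 - 42*x - 41)*exp(-x) + C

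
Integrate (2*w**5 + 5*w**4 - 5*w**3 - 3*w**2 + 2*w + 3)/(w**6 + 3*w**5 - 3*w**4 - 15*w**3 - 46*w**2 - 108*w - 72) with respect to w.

123*log(w - 3)/260 - 3*log(w + 1)/20 + 43*log(w + 2)/40 - 2*log(w + 3)/13 + 393*log(w**2 + 4)/1040 - 229*atan(w/2)/520 + C

Factor the denominator: (w - 3)*(w + 1)*(w + 2)*(w + 3)*(w**2 + 4).
Partial-fraction decomposition: (393*w - 458)/(520*(w**2 + 4)) - 2/(13*(w + 3)) + 43/(40*(w + 2)) - 3/(20*(w + 1)) + 123/(260*(w - 3)).
Integrate each term; A/(w−a) gives A·log|w−a|; the (Bw+D)/(w²+p²) term gives a log and an atan.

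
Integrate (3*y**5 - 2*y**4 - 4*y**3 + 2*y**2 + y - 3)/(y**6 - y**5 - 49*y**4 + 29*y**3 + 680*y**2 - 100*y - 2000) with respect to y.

197371*log(y - 5)/132300 + 13*log(y - 2)/504 + 31*log(y + 2)/392 - 367*log(y + 4)/108 + 3361*log(y + 5)/700 - 853/(210*y - 1050) + C

Factor the denominator: (y - 5)**2*(y - 2)*(y + 2)*(y + 4)*(y + 5).
Partial-fraction decomposition: 3361/(700*(y + 5)) - 367/(108*(y + 4)) + 31/(392*(y + 2)) + 13/(504*(y - 2)) + 197371/(132300*(y - 5)) + 853/(210*(y - 5)**2).
Integrate each term; A/(y−a) gives A·log|y−a|; A/(y−a)² gives −A/(y−a).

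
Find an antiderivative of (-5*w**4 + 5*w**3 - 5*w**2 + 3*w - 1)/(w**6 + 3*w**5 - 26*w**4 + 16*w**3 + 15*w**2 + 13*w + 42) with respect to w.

-307*log(w - 3)/400 + 11*log(w - 2)/27 - 19*log(w + 1)/144 + 13987*log(w + 7)/27000 - 13*log(w**2 + 1)/1000 - 9*atan(w)/500 + C

Factor the denominator: (w - 3)*(w - 2)*(w + 1)*(w + 7)*(w**2 + 1).
Partial-fraction decomposition: -(13*w + 9)/(500*(w**2 + 1)) + 13987/(27000*(w + 7)) - 19/(144*(w + 1)) + 11/(27*(w - 2)) - 307/(400*(w - 3)).
Integrate each term; A/(w−a) gives A·log|w−a|; the (Bw+D)/(w²+p²) term gives a log and an atan.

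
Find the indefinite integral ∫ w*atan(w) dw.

Use integration by parts with u = arctan(w), dv = w dw.
Then du = 1/(w**2 + 1) dw.

w**2*atan(w)/2 - w/2 + atan(w)/2 + C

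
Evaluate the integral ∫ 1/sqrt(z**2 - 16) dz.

Substitute z = 4·sec(θ), so dz = 4·sec(θ)*tan(θ) dθ and the radical becomes sqrt(z**2 - 16) = 4·tan(θ) by the Pythagorean identity.
Integrate the resulting trig expression in θ, then back-substitute sec(θ) = z/4, tan(θ) = sqrt(z**2 - 16)/4 (absorbing any constant into C).

log(z + sqrt(z**2 - 16)) + C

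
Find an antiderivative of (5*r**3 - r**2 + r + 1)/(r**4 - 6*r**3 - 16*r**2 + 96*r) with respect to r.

log(r)/96 + 1051*log(r - 6)/120 - 309*log(r - 4)/64 + 339*log(r + 4)/320 + C

Factor the denominator: r*(r - 6)*(r - 4)*(r + 4).
Partial-fraction decomposition: 339/(320*(r + 4)) - 309/(64*(r - 4)) + 1051/(120*(r - 6)) + 1/(96*r).
Integrate each term: A/(r−a) contributes A·log|r−a|.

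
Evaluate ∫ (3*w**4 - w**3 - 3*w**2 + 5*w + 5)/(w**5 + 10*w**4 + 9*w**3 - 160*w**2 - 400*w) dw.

-log(w)/80 + 227*log(w - 4)/864 + 769*log(w + 4)/32 - 2873*log(w + 5)/135 + 127/(3*w + 15) + C

Factor the denominator: w*(w - 4)*(w + 4)*(w + 5)**2.
Partial-fraction decomposition: -2873/(135*(w + 5)) - 127/(3*(w + 5)**2) + 769/(32*(w + 4)) + 227/(864*(w - 4)) - 1/(80*w).
Integrate each term; A/(w−a) gives A·log|w−a|; A/(w−a)² gives −A/(w−a).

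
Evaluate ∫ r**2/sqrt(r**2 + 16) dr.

r*sqrt(r**2 + 16)/2 - 8*log(r + sqrt(r**2 + 16)) + C

Substitute r = 4·tan(θ), so dr = 4·sec(θ)^2 dθ and the radical becomes sqrt(r**2 + 16) = 4·sec(θ) by the Pythagorean identity.
Integrate the resulting trig expression in θ, then back-substitute tan(θ) = r/4, sec(θ) = sqrt(r**2 + 16)/4 (absorbing any constant into C).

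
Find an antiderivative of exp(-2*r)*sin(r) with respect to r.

Let I denote the integral. Integrate by parts with u = sin(r), dv = exp(-2*r) dr, so v = -exp(-2*r)/2: I = -exp(-2*r)*sin(r)/2 + (1/2)·∫ exp(-2*r)*cos(r) dr.
Apply parts again with u = cos(r), dv = exp(-2*r) dr: ∫ exp(-2*r)*cos(r) dr = -exp(-2*r)*cos(r)/2 − (1/2)·I. Substituting back brings back I: I = -exp(-2*r)*sin(r)/2 - exp(-2*r)*cos(r)/4 − (1/4)·I.
Solving for I: (1 + 1/4)·I equals the remaining terms, so I = (4/5)·(-exp(-2*r)*sin(r)/2 - exp(-2*r)*cos(r)/4).

-2*exp(-2*r)*sin(r)/5 - exp(-2*r)*cos(r)/5 + C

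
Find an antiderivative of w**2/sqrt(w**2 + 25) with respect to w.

Substitute w = 5·tan(θ), so dw = 5·sec(θ)^2 dθ and the radical becomes sqrt(w**2 + 25) = 5·sec(θ) by the Pythagorean identity.
Integrate the resulting trig expression in θ, then back-substitute tan(θ) = w/5, sec(θ) = sqrt(w**2 + 25)/5 (absorbing any constant into C).

w*sqrt(w**2 + 25)/2 - 25*log(w + sqrt(w**2 + 25))/2 + C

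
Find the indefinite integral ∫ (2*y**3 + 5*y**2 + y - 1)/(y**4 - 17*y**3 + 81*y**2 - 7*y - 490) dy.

-3737*log(y - 7)/324 + 379*log(y - 5)/28 - log(y + 2)/567 - 937/(18*y - 126) + C

Factor the denominator: (y - 7)**2*(y - 5)*(y + 2).
Partial-fraction decomposition: -1/(567*(y + 2)) + 379/(28*(y - 5)) - 3737/(324*(y - 7)) + 937/(18*(y - 7)**2).
Integrate each term; A/(y−a) gives A·log|y−a|; A/(y−a)² gives −A/(y−a).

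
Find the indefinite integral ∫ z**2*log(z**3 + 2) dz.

Let u = z**3 + 2, so du = (3*z**2) dz.
The integral becomes (1/3)·∫ log(u) du; integrate by parts with u′=log(u), dv′=du.

z**3*log(z**3 + 2)/3 - z**3/3 + 2*log(z**3 + 2)/3 + C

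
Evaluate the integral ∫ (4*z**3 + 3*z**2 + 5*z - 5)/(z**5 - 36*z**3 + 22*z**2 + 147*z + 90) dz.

595*log(z - 5)/792 - 145*log(z - 3)/288 + 517*log(z + 1)/7200 - 791*log(z + 6)/2475 + 11/(120*z + 120) + C

Factor the denominator: (z - 5)*(z - 3)*(z + 1)**2*(z + 6).
Partial-fraction decomposition: -791/(2475*(z + 6)) + 517/(7200*(z + 1)) - 11/(120*(z + 1)**2) - 145/(288*(z - 3)) + 595/(792*(z - 5)).
Integrate each term; A/(z−a) gives A·log|z−a|; A/(z−a)² gives −A/(z−a).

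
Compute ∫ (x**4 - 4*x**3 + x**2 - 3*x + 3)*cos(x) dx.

x**4*sin(x) - 4*x**3*sin(x) + 4*x**3*cos(x) - 11*x**2*sin(x) - 12*x**2*cos(x) + 21*x*sin(x) - 22*x*cos(x) + 25*sin(x) + 21*cos(x) + C

Use integration by parts with u = x**4 - 4*x**3 + x**2 - 3*x + 3, dv = cos(x) dx, so v = sin(x).
Apply parts 4 times (tabular method): alternate signs, differentiate u down to 0, integrate dv up.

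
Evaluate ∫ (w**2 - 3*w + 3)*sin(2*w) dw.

Use integration by parts with u = w**2 - 3*w + 3, dv = sin(2*w) dw, so v = -cos(2*w)/2.
Apply parts 2 times (tabular method): alternate signs, differentiate u down to 0, integrate dv up.

-w**2*cos(2*w)/2 + w*sin(2*w)/2 + 3*w*cos(2*w)/2 - 3*sin(2*w)/4 - 5*cos(2*w)/4 + C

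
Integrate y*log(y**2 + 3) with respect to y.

y**2*log(y**2 + 3)/2 - y**2/2 + 3*log(y**2 + 3)/2 + C

Let u = y**2 + 3, so du = (2*y) dy.
The integral becomes (1/2)·∫ log(u) du; integrate by parts with u′=log(u), dv′=du.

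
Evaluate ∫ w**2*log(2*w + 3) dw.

w**3*log(2*w + 3)/3 - w**3/9 + w**2/4 - 3*w/4 + 9*log(2*w + 3)/8 + C

Use integration by parts with u = log(2*w + 3), dv = w**2 dw.
Then du = 2/(2*w + 3) dw and v = w**3/3.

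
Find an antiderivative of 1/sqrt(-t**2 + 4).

asin(t/2) + C

Substitute t = 2·sin(θ), so dt = 2·cos(θ) dθ and the radical becomes sqrt(-t**2 + 4) = 2·cos(θ) by the Pythagorean identity.
Integrate the resulting trig expression in θ, then back-substitute θ = asin(t/2), sin(θ) = t/2, cos(θ) = sqrt(-t**2 + 4)/2 (absorbing any constant into C).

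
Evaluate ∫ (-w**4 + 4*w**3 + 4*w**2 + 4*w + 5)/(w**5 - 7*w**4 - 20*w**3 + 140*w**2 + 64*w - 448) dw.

-160*log(w - 7)/297 - 85*log(w - 4)/288 + 3*log(w - 2)/16 + 35*log(w + 2)/432 - 153*log(w + 4)/352 + C

Factor the denominator: (w - 7)*(w - 4)*(w - 2)*(w + 2)*(w + 4).
Partial-fraction decomposition: -153/(352*(w + 4)) + 35/(432*(w + 2)) + 3/(16*(w - 2)) - 85/(288*(w - 4)) - 160/(297*(w - 7)).
Integrate each term: A/(w−a) contributes A·log|w−a|.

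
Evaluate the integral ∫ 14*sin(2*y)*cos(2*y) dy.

Let u = sin(2*y), so du = (2*cos(2*y)) dy.
Rewriting, the integral becomes 7·∫ u^1 du = 7·u^2/2.
Substituting back, u = sin(2*y).

7*sin(2*y)**2/2 + C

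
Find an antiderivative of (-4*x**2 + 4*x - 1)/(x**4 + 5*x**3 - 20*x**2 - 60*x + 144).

Factor the denominator: (x - 3)*(x - 2)*(x + 4)*(x + 6).
Partial-fraction decomposition: 169/(144*(x + 6)) - 27/(28*(x + 4)) + 3/(16*(x - 2)) - 25/(63*(x - 3)).
Integrate each term: A/(x−a) contributes A·log|x−a|.

-25*log(x - 3)/63 + 3*log(x - 2)/16 - 27*log(x + 4)/28 + 169*log(x + 6)/144 + C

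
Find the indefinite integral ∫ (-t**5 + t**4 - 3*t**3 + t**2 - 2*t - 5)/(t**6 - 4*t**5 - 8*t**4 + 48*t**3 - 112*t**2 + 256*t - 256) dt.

Factor the denominator: (t - 4)*(t - 2)**2*(t + 4)*(t**2 + 4).
Partial-fraction decomposition: -(7*t + 24)/(320*(t**2 + 4)) - 497/(1920*(t + 4)) + 149/(192*(t - 2)) + 15/(32*(t - 2)**2) - 957/(640*(t - 4)).
Integrate each term; A/(t−a) gives A·log|t−a|; the (Bt+D)/(t²+p²) term gives a log and an atan.

-957*log(t - 4)/640 + 149*log(t - 2)/192 - 497*log(t + 4)/1920 - 7*log(t**2 + 4)/640 - 3*atan(t/2)/80 - 15/(32*t - 64) + C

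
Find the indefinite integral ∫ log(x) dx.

Use integration by parts with u = log(x), dv = dx.
Then du = 1/x dx and v = x.

x*log(x) - x + C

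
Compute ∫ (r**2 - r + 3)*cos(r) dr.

Use integration by parts with u = r**2 - r + 3, dv = cos(r) dr, so v = sin(r).
Apply parts 2 times (tabular method): alternate signs, differentiate u down to 0, integrate dv up.

r**2*sin(r) - r*sin(r) + 2*r*cos(r) + sin(r) - cos(r) + C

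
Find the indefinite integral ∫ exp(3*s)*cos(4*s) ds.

Let I denote the integral. Integrate by parts with u = cos(4*s), dv = exp(3*s) ds, so v = exp(3*s)/3: I = exp(3*s)*cos(4*s)/3 + (4/3)·∫ exp(3*s)*sin(4*s) ds.
Apply parts again with u = sin(4*s), dv = exp(3*s) ds: ∫ exp(3*s)*sin(4*s) ds = exp(3*s)*sin(4*s)/3 − (4/3)·I. Substituting back brings back I: I = 4*exp(3*s)*sin(4*s)/9 + exp(3*s)*cos(4*s)/3 − (16/9)·I.
Solving for I: (1 + 16/9)·I equals the remaining terms, so I = (9/25)·(4*exp(3*s)*sin(4*s)/9 + exp(3*s)*cos(4*s)/3).

4*exp(3*s)*sin(4*s)/25 + 3*exp(3*s)*cos(4*s)/25 + C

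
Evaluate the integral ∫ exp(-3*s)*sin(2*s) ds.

Let I denote the integral. Integrate by parts with u = sin(2*s), dv = exp(-3*s) ds, so v = -exp(-3*s)/3: I = -exp(-3*s)*sin(2*s)/3 + (2/3)·∫ exp(-3*s)*cos(2*s) ds.
Apply parts again with u = cos(2*s), dv = exp(-3*s) ds: ∫ exp(-3*s)*cos(2*s) ds = -exp(-3*s)*cos(2*s)/3 − (2/3)·I. Substituting back brings back I: I = -exp(-3*s)*sin(2*s)/3 - 2*exp(-3*s)*cos(2*s)/9 − (4/9)·I.
Solving for I: (1 + 4/9)·I equals the remaining terms, so I = (9/13)·(-exp(-3*s)*sin(2*s)/3 - 2*exp(-3*s)*cos(2*s)/9).

-3*exp(-3*s)*sin(2*s)/13 - 2*exp(-3*s)*cos(2*s)/13 + C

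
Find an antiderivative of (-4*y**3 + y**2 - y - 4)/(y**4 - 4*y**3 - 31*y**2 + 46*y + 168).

Factor the denominator: (y - 7)*(y - 3)*(y + 2)*(y + 4).
Partial-fraction decomposition: -136/(77*(y + 4)) + 17/(45*(y + 2)) + 53/(70*(y - 3)) - 667/(198*(y - 7)).
Integrate each term: A/(y−a) contributes A·log|y−a|.

-667*log(y - 7)/198 + 53*log(y - 3)/70 + 17*log(y + 2)/45 - 136*log(y + 4)/77 + C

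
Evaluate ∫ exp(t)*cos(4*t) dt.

4*exp(t)*sin(4*t)/17 + exp(t)*cos(4*t)/17 + C

Let I denote the integral. Integrate by parts with u = cos(4*t), dv = exp(t) dt, so v = exp(t): I = exp(t)*cos(4*t) + 4·∫ exp(t)*sin(4*t) dt.
Apply parts again with u = sin(4*t), dv = exp(t) dt: ∫ exp(t)*sin(4*t) dt = exp(t)*sin(4*t) − 4·I. Substituting back brings back I: I = 4*exp(t)*sin(4*t) + exp(t)*cos(4*t) − 16·I.
Solving for I: (1 + 16)·I equals the remaining terms, so I = (1/17)·(4*exp(t)*sin(4*t) + exp(t)*cos(4*t)).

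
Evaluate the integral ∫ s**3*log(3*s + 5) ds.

Use integration by parts with u = log(3*s + 5), dv = s**3 ds.
Then du = 3/(3*s + 5) ds and v = s**4/4.

s**4*log(3*s + 5)/4 - s**4/16 + 5*s**3/36 - 25*s**2/72 + 125*s/108 - 625*log(3*s + 5)/324 + C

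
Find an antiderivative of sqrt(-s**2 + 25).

Substitute s = 5·sin(θ), so ds = 5·cos(θ) dθ and the radical becomes sqrt(-s**2 + 25) = 5·cos(θ) by the Pythagorean identity.
Integrate the resulting trig expression in θ, then back-substitute θ = asin(s/5), sin(θ) = s/5, cos(θ) = sqrt(-s**2 + 25)/5 (absorbing any constant into C).

s*sqrt(-s**2 + 25)/2 + 25*asin(s/5)/2 + C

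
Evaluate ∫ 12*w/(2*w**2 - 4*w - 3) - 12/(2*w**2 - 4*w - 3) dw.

3*log(2*w**2 - 4*w - 3) + C

Let u = 2*w**2 - 4*w - 3, so du = (4*w - 4) dw.
Rewriting, the integral becomes 3·∫ 1/u du = 3·log(u).
Substituting back, u = 2*w**2 - 4*w - 3.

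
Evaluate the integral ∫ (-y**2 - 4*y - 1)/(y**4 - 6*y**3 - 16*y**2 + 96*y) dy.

Factor the denominator: y*(y - 6)*(y - 4)*(y + 4).
Partial-fraction decomposition: 1/(320*(y + 4)) + 33/(64*(y - 4)) - 61/(120*(y - 6)) - 1/(96*y).
Integrate each term: A/(y−a) contributes A·log|y−a|.

-log(y)/96 - 61*log(y - 6)/120 + 33*log(y - 4)/64 + log(y + 4)/320 + C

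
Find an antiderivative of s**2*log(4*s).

Use integration by parts with u = log(4*s), dv = s**2 ds.
Then du = 1/s ds and v = s**3/3.

s**3*(log(s) + 2*log(2))/3 - s**3/9 + C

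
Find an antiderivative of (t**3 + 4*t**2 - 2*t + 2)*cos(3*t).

Use integration by parts with u = t**3 + 4*t**2 - 2*t + 2, dv = cos(3*t) dt, so v = sin(3*t)/3.
Apply parts 3 times (tabular method): alternate signs, differentiate u down to 0, integrate dv up.

t**3*sin(3*t)/3 + 4*t**2*sin(3*t)/3 + t**2*cos(3*t)/3 - 8*t*sin(3*t)/9 + 8*t*cos(3*t)/9 + 10*sin(3*t)/27 - 8*cos(3*t)/27 + C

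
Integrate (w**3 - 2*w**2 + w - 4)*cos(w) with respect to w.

Use integration by parts with u = w**3 - 2*w**2 + w - 4, dv = cos(w) dw, so v = sin(w).
Apply parts 3 times (tabular method): alternate signs, differentiate u down to 0, integrate dv up.

w**3*sin(w) - 2*w**2*sin(w) + 3*w**2*cos(w) - 5*w*sin(w) - 4*w*cos(w) - 5*cos(w) + C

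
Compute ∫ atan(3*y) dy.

Use integration by parts with u = arctan(3*y), dv = dy.
Then du = 3/(9*y**2 + 1) dy.

y*atan(3*y) - log(9*y**2 + 1)/6 + C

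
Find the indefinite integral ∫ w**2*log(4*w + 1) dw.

Use integration by parts with u = log(4*w + 1), dv = w**2 dw.
Then du = 4/(4*w + 1) dw and v = w**3/3.

w**3*log(4*w + 1)/3 - w**3/9 + w**2/24 - w/48 + log(4*w + 1)/192 + C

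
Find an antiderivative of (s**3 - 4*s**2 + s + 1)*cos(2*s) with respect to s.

s**3*sin(2*s)/2 - 2*s**2*sin(2*s) + 3*s**2*cos(2*s)/4 - s*sin(2*s)/4 - 2*s*cos(2*s) + 3*sin(2*s)/2 - cos(2*s)/8 + C

Use integration by parts with u = s**3 - 4*s**2 + s + 1, dv = cos(2*s) ds, so v = sin(2*s)/2.
Apply parts 3 times (tabular method): alternate signs, differentiate u down to 0, integrate dv up.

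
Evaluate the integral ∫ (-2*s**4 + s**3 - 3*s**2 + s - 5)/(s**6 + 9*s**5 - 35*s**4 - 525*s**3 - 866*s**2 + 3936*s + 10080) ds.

Factor the denominator: (s - 7)*(s - 3)*(s + 4)**2*(s + 5)*(s + 6).
Partial-fraction decomposition: 2927/(468*(s + 6)) - 365/(24*(s + 5)) + 213525/(23716*(s + 4)) - 633/(154*(s + 4)**2) + 41/(3528*(s - 3)) - 1151/(18876*(s - 7)).
Integrate each term; A/(s−a) gives A·log|s−a|; A/(s−a)² gives −A/(s−a).

-1151*log(s - 7)/18876 + 41*log(s - 3)/3528 + 213525*log(s + 4)/23716 - 365*log(s + 5)/24 + 2927*log(s + 6)/468 + 633/(154*s + 616) + C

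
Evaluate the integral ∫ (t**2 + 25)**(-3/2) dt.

Substitute t = 5·tan(θ), so dt = 5·sec(θ)^2 dθ and the radical becomes sqrt(t**2 + 25) = 5·sec(θ) by the Pythagorean identity.
Integrate the resulting trig expression in θ, then back-substitute tan(θ) = t/5, sec(θ) = sqrt(t**2 + 25)/5 (absorbing any constant into C).

t/(25*sqrt(t**2 + 25)) + C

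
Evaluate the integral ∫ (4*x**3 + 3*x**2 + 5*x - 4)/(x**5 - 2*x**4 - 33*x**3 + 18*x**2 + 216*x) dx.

Factor the denominator: x*(x - 6)*(x - 3)*(x + 3)*(x + 4).
Partial-fraction decomposition: -29/(35*(x + 4)) + 50/(81*(x + 3)) - 73/(189*(x - 3)) + 499/(810*(x - 6)) - 1/(54*x).
Integrate each term: A/(x−a) contributes A·log|x−a|.

-log(x)/54 + 499*log(x - 6)/810 - 73*log(x - 3)/189 + 50*log(x + 3)/81 - 29*log(x + 4)/35 + C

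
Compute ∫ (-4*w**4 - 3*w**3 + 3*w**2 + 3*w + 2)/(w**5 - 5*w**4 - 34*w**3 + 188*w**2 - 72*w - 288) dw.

Factor the denominator: (w - 6)*(w - 4)*(w - 2)*(w + 1)*(w + 6).
Partial-fraction decomposition: -1111/(1200*(w + 6)) - 1/(525*(w + 1)) - 17/(48*(w - 2)) + 577/(100*(w - 4)) - 713/(84*(w - 6)).
Integrate each term: A/(w−a) contributes A·log|w−a|.

-713*log(w - 6)/84 + 577*log(w - 4)/100 - 17*log(w - 2)/48 - log(w + 1)/525 - 1111*log(w + 6)/1200 + C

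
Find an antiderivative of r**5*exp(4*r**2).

Let u = r², du = 2r dr; rewrite as (1/2)∫ u^2·exp(4u) du.
Now integrate by parts 2 times.

(8*r**4 - 4*r**2 + 1)*exp(4*r**2)/64 + C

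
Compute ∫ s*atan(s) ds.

Use integration by parts with u = arctan(s), dv = s ds.
Then du = 1/(s**2 + 1) ds.

s**2*atan(s)/2 - s/2 + atan(s)/2 + C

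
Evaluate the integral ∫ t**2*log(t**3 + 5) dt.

t**3*log(t**3 + 5)/3 - t**3/3 + 5*log(t**3 + 5)/3 + C

Let u = t**3 + 5, so du = (3*t**2) dt.
The integral becomes (1/3)·∫ log(u) du; integrate by parts with u′=log(u), dv′=du.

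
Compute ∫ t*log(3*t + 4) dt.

Use integration by parts with u = log(3*t + 4), dv = t dt.
Then du = 3/(3*t + 4) dt and v = t**2/2.

t**2*log(3*t + 4)/2 - t**2/4 + 2*t/3 - 8*log(3*t + 4)/9 + C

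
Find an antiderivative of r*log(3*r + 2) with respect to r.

Use integration by parts with u = log(3*r + 2), dv = r dr.
Then du = 3/(3*r + 2) dr and v = r**2/2.

r**2*log(3*r + 2)/2 - r**2/4 + r/3 - 2*log(3*r + 2)/9 + C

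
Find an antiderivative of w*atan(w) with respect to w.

Use integration by parts with u = arctan(w), dv = w dw.
Then du = 1/(w**2 + 1) dw.

w**2*atan(w)/2 - w/2 + atan(w)/2 + C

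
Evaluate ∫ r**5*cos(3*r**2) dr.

r**4*sin(3*r**2)/6 + r**2*cos(3*r**2)/9 - sin(3*r**2)/27 + C

Let u = r², du = 2r dr; rewrite as (1/2)∫ u^2·cos(3u) du.
Now integrate by parts 2 times.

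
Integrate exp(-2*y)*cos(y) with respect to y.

Let I denote the integral. Integrate by parts with u = cos(y), dv = exp(-2*y) dy, so v = -exp(-2*y)/2: I = -exp(-2*y)*cos(y)/2 − (1/2)·∫ exp(-2*y)*sin(y) dy.
Apply parts again with u = sin(y), dv = exp(-2*y) dy: ∫ exp(-2*y)*sin(y) dy = -exp(-2*y)*sin(y)/2 + (1/2)·I. Substituting back brings back I: I = exp(-2*y)*sin(y)/4 - exp(-2*y)*cos(y)/2 − (1/4)·I.
Solving for I: (1 + 1/4)·I equals the remaining terms, so I = (4/5)·(exp(-2*y)*sin(y)/4 - exp(-2*y)*cos(y)/2).

exp(-2*y)*sin(y)/5 - 2*exp(-2*y)*cos(y)/5 + C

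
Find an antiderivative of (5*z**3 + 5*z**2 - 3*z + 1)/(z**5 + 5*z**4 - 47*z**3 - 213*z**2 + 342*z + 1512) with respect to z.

1243*log(z - 6)/3510 - 43*log(z - 3)/315 - 10*log(z + 3)/27 + 227*log(z + 4)/210 - 181*log(z + 7)/195 + C

Factor the denominator: (z - 6)*(z - 3)*(z + 3)*(z + 4)*(z + 7).
Partial-fraction decomposition: -181/(195*(z + 7)) + 227/(210*(z + 4)) - 10/(27*(z + 3)) - 43/(315*(z - 3)) + 1243/(3510*(z - 6)).
Integrate each term: A/(z−a) contributes A·log|z−a|.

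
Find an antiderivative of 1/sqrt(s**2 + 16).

Substitute s = 4·tan(θ), so ds = 4·sec(θ)^2 dθ and the radical becomes sqrt(s**2 + 16) = 4·sec(θ) by the Pythagorean identity.
Integrate the resulting trig expression in θ, then back-substitute tan(θ) = s/4, sec(θ) = sqrt(s**2 + 16)/4 (absorbing any constant into C).

log(s + sqrt(s**2 + 16)) + C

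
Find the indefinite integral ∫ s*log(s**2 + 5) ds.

s**2*log(s**2 + 5)/2 - s**2/2 + 5*log(s**2 + 5)/2 + C

Let u = s**2 + 5, so du = (2*s) ds.
The integral becomes (1/2)·∫ log(u) du; integrate by parts with u′=log(u), dv′=du.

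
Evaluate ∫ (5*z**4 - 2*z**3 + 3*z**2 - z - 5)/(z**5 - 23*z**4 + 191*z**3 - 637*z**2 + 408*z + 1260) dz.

5727*log(z - 7)/8 - 22828*log(z - 6)/49 - 245*log(z - 5) + log(z + 1)/392 + 6145/(7*z - 42) + C

Factor the denominator: (z - 7)*(z - 6)**2*(z - 5)*(z + 1).
Partial-fraction decomposition: 1/(392*(z + 1)) - 245/(z - 5) - 22828/(49*(z - 6)) - 6145/(7*(z - 6)**2) + 5727/(8*(z - 7)).
Integrate each term; A/(z−a) gives A·log|z−a|; A/(z−a)² gives −A/(z−a).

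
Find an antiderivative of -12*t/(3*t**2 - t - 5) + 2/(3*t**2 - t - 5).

Let u = 3*t**2 - t - 5, so du = (6*t - 1) dt.
Rewriting, the integral becomes -2·∫ 1/u du = -2·log(u).
Substituting back, u = 3*t**2 - t - 5.

-2*log(3*t**2 - t - 5) + C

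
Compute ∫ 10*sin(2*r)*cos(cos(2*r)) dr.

-5*sin(cos(2*r)) + C

Let u = cos(2*r), so du = (-2*sin(2*r)) dr.
Rewriting, the integral becomes -5·∫ cos(u) du = -5·sin(u).
Substituting back, u = cos(2*r).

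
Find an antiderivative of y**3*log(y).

y**4*log(y)/4 - y**4/16 + C

Use integration by parts with u = log(y), dv = y**3 dy.
Then du = 1/y dy and v = y**4/4.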